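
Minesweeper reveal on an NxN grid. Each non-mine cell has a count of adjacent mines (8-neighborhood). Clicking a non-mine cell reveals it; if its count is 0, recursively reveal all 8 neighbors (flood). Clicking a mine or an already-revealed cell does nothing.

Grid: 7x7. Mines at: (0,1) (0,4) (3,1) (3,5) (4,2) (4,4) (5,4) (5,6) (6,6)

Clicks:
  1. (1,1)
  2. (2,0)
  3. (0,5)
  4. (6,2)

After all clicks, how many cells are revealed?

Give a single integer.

Answer: 13

Derivation:
Click 1 (1,1) count=1: revealed 1 new [(1,1)] -> total=1
Click 2 (2,0) count=1: revealed 1 new [(2,0)] -> total=2
Click 3 (0,5) count=1: revealed 1 new [(0,5)] -> total=3
Click 4 (6,2) count=0: revealed 10 new [(4,0) (4,1) (5,0) (5,1) (5,2) (5,3) (6,0) (6,1) (6,2) (6,3)] -> total=13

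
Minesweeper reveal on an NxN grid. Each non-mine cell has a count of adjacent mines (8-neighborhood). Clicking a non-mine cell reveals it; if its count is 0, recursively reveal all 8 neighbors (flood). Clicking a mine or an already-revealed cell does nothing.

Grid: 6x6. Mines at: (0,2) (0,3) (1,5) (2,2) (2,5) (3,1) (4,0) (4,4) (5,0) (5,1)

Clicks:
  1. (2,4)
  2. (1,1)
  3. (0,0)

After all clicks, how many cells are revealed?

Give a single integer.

Click 1 (2,4) count=2: revealed 1 new [(2,4)] -> total=1
Click 2 (1,1) count=2: revealed 1 new [(1,1)] -> total=2
Click 3 (0,0) count=0: revealed 5 new [(0,0) (0,1) (1,0) (2,0) (2,1)] -> total=7

Answer: 7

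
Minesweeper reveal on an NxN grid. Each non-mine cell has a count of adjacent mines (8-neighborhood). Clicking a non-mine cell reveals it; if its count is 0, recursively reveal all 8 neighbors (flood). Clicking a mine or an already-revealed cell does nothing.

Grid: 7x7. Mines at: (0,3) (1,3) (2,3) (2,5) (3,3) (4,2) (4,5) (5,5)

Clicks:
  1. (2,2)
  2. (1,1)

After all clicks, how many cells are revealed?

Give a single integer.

Click 1 (2,2) count=3: revealed 1 new [(2,2)] -> total=1
Click 2 (1,1) count=0: revealed 23 new [(0,0) (0,1) (0,2) (1,0) (1,1) (1,2) (2,0) (2,1) (3,0) (3,1) (3,2) (4,0) (4,1) (5,0) (5,1) (5,2) (5,3) (5,4) (6,0) (6,1) (6,2) (6,3) (6,4)] -> total=24

Answer: 24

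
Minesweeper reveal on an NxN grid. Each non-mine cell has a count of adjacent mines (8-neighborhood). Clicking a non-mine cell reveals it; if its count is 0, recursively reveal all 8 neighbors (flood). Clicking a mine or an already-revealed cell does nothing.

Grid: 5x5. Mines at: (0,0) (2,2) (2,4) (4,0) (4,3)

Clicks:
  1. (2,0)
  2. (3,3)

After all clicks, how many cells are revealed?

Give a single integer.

Answer: 7

Derivation:
Click 1 (2,0) count=0: revealed 6 new [(1,0) (1,1) (2,0) (2,1) (3,0) (3,1)] -> total=6
Click 2 (3,3) count=3: revealed 1 new [(3,3)] -> total=7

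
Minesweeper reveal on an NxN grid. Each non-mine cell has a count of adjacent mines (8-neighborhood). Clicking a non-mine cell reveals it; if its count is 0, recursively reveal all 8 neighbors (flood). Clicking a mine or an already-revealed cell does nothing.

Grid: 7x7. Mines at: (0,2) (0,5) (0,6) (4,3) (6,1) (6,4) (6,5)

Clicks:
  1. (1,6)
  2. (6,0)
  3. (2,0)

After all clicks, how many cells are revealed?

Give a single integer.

Click 1 (1,6) count=2: revealed 1 new [(1,6)] -> total=1
Click 2 (6,0) count=1: revealed 1 new [(6,0)] -> total=2
Click 3 (2,0) count=0: revealed 34 new [(0,0) (0,1) (1,0) (1,1) (1,2) (1,3) (1,4) (1,5) (2,0) (2,1) (2,2) (2,3) (2,4) (2,5) (2,6) (3,0) (3,1) (3,2) (3,3) (3,4) (3,5) (3,6) (4,0) (4,1) (4,2) (4,4) (4,5) (4,6) (5,0) (5,1) (5,2) (5,4) (5,5) (5,6)] -> total=36

Answer: 36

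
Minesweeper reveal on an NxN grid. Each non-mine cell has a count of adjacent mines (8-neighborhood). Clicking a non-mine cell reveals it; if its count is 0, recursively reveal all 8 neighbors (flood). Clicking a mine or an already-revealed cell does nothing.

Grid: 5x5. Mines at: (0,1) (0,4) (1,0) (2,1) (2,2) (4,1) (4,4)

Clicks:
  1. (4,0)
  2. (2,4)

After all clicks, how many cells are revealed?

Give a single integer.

Answer: 7

Derivation:
Click 1 (4,0) count=1: revealed 1 new [(4,0)] -> total=1
Click 2 (2,4) count=0: revealed 6 new [(1,3) (1,4) (2,3) (2,4) (3,3) (3,4)] -> total=7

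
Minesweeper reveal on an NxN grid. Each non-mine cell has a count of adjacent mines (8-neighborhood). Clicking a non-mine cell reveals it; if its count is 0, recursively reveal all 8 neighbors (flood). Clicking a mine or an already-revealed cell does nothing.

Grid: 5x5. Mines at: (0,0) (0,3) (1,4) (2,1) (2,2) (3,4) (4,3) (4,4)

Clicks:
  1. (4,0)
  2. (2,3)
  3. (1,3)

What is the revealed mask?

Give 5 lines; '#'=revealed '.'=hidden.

Click 1 (4,0) count=0: revealed 6 new [(3,0) (3,1) (3,2) (4,0) (4,1) (4,2)] -> total=6
Click 2 (2,3) count=3: revealed 1 new [(2,3)] -> total=7
Click 3 (1,3) count=3: revealed 1 new [(1,3)] -> total=8

Answer: .....
...#.
...#.
###..
###..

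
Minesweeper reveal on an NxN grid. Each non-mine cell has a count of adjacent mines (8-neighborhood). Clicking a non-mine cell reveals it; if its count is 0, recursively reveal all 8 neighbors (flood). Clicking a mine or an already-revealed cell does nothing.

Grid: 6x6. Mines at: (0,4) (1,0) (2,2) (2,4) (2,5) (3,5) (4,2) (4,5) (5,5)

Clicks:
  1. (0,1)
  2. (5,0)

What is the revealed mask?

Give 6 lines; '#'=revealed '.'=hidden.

Click 1 (0,1) count=1: revealed 1 new [(0,1)] -> total=1
Click 2 (5,0) count=0: revealed 8 new [(2,0) (2,1) (3,0) (3,1) (4,0) (4,1) (5,0) (5,1)] -> total=9

Answer: .#....
......
##....
##....
##....
##....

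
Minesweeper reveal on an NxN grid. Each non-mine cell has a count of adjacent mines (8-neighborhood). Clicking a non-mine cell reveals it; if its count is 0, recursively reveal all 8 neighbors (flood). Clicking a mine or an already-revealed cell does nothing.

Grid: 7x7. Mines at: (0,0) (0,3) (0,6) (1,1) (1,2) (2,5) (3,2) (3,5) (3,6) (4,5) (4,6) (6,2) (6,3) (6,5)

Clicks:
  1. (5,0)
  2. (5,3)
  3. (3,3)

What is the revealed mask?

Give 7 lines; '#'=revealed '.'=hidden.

Answer: .......
.......
##.....
##.#...
##.....
##.#...
##.....

Derivation:
Click 1 (5,0) count=0: revealed 10 new [(2,0) (2,1) (3,0) (3,1) (4,0) (4,1) (5,0) (5,1) (6,0) (6,1)] -> total=10
Click 2 (5,3) count=2: revealed 1 new [(5,3)] -> total=11
Click 3 (3,3) count=1: revealed 1 new [(3,3)] -> total=12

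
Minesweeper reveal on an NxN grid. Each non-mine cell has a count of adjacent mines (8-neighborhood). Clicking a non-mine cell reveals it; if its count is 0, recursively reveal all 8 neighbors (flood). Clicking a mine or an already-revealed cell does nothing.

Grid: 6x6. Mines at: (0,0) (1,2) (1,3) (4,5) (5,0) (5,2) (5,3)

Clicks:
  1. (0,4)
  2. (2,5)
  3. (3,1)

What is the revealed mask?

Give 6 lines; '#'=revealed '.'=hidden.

Answer: ....##
##..##
######
######
#####.
......

Derivation:
Click 1 (0,4) count=1: revealed 1 new [(0,4)] -> total=1
Click 2 (2,5) count=0: revealed 7 new [(0,5) (1,4) (1,5) (2,4) (2,5) (3,4) (3,5)] -> total=8
Click 3 (3,1) count=0: revealed 15 new [(1,0) (1,1) (2,0) (2,1) (2,2) (2,3) (3,0) (3,1) (3,2) (3,3) (4,0) (4,1) (4,2) (4,3) (4,4)] -> total=23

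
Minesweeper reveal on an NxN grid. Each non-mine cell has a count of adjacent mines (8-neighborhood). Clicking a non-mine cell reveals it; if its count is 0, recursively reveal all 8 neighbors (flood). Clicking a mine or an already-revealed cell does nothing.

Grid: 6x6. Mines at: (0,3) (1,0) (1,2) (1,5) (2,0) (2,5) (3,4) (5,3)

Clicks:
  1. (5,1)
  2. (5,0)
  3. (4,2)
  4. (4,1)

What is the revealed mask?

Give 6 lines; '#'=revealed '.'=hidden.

Click 1 (5,1) count=0: revealed 14 new [(2,1) (2,2) (2,3) (3,0) (3,1) (3,2) (3,3) (4,0) (4,1) (4,2) (4,3) (5,0) (5,1) (5,2)] -> total=14
Click 2 (5,0) count=0: revealed 0 new [(none)] -> total=14
Click 3 (4,2) count=1: revealed 0 new [(none)] -> total=14
Click 4 (4,1) count=0: revealed 0 new [(none)] -> total=14

Answer: ......
......
.###..
####..
####..
###...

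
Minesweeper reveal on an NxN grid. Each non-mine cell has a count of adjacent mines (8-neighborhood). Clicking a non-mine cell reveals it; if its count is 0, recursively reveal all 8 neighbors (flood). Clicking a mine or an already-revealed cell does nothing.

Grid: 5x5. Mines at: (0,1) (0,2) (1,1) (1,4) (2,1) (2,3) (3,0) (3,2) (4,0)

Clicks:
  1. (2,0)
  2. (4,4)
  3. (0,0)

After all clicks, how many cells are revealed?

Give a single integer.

Answer: 6

Derivation:
Click 1 (2,0) count=3: revealed 1 new [(2,0)] -> total=1
Click 2 (4,4) count=0: revealed 4 new [(3,3) (3,4) (4,3) (4,4)] -> total=5
Click 3 (0,0) count=2: revealed 1 new [(0,0)] -> total=6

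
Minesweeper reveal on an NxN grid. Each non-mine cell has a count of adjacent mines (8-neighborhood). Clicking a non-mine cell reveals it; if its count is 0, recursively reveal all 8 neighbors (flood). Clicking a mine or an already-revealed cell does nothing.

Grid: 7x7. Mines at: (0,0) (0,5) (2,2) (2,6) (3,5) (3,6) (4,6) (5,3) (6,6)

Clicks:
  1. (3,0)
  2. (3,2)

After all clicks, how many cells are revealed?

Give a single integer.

Click 1 (3,0) count=0: revealed 16 new [(1,0) (1,1) (2,0) (2,1) (3,0) (3,1) (3,2) (4,0) (4,1) (4,2) (5,0) (5,1) (5,2) (6,0) (6,1) (6,2)] -> total=16
Click 2 (3,2) count=1: revealed 0 new [(none)] -> total=16

Answer: 16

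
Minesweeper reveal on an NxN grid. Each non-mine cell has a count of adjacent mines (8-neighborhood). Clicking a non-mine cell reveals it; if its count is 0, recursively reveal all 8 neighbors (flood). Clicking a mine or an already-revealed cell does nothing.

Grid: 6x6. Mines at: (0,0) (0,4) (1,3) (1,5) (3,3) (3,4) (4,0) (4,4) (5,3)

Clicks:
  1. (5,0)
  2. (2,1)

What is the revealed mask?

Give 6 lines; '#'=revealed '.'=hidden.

Click 1 (5,0) count=1: revealed 1 new [(5,0)] -> total=1
Click 2 (2,1) count=0: revealed 9 new [(1,0) (1,1) (1,2) (2,0) (2,1) (2,2) (3,0) (3,1) (3,2)] -> total=10

Answer: ......
###...
###...
###...
......
#.....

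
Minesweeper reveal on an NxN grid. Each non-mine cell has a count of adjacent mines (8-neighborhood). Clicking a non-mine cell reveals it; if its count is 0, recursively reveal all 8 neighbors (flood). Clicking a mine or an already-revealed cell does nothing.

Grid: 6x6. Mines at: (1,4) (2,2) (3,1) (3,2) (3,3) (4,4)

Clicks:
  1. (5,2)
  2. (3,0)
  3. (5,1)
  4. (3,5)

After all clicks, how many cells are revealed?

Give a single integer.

Answer: 10

Derivation:
Click 1 (5,2) count=0: revealed 8 new [(4,0) (4,1) (4,2) (4,3) (5,0) (5,1) (5,2) (5,3)] -> total=8
Click 2 (3,0) count=1: revealed 1 new [(3,0)] -> total=9
Click 3 (5,1) count=0: revealed 0 new [(none)] -> total=9
Click 4 (3,5) count=1: revealed 1 new [(3,5)] -> total=10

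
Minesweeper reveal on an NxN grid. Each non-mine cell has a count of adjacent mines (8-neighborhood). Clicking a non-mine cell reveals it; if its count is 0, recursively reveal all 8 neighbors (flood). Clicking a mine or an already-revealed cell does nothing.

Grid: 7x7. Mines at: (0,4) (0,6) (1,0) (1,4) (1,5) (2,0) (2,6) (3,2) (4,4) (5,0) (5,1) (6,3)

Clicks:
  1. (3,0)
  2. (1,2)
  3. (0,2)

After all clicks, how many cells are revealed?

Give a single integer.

Answer: 10

Derivation:
Click 1 (3,0) count=1: revealed 1 new [(3,0)] -> total=1
Click 2 (1,2) count=0: revealed 9 new [(0,1) (0,2) (0,3) (1,1) (1,2) (1,3) (2,1) (2,2) (2,3)] -> total=10
Click 3 (0,2) count=0: revealed 0 new [(none)] -> total=10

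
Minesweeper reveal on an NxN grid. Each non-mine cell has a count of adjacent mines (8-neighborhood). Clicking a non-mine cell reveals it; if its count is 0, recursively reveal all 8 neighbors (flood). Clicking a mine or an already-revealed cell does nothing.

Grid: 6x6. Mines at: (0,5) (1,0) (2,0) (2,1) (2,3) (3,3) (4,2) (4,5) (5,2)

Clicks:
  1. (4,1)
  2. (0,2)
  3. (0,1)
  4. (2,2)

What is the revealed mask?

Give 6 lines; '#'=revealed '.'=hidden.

Click 1 (4,1) count=2: revealed 1 new [(4,1)] -> total=1
Click 2 (0,2) count=0: revealed 8 new [(0,1) (0,2) (0,3) (0,4) (1,1) (1,2) (1,3) (1,4)] -> total=9
Click 3 (0,1) count=1: revealed 0 new [(none)] -> total=9
Click 4 (2,2) count=3: revealed 1 new [(2,2)] -> total=10

Answer: .####.
.####.
..#...
......
.#....
......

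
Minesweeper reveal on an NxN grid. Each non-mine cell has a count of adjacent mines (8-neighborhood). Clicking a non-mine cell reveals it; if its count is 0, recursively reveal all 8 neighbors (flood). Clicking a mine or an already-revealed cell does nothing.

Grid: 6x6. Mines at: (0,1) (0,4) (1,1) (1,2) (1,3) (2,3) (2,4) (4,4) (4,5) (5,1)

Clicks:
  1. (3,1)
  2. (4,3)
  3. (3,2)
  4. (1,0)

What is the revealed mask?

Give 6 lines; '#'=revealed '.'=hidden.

Answer: ......
#.....
###...
###...
####..
......

Derivation:
Click 1 (3,1) count=0: revealed 9 new [(2,0) (2,1) (2,2) (3,0) (3,1) (3,2) (4,0) (4,1) (4,2)] -> total=9
Click 2 (4,3) count=1: revealed 1 new [(4,3)] -> total=10
Click 3 (3,2) count=1: revealed 0 new [(none)] -> total=10
Click 4 (1,0) count=2: revealed 1 new [(1,0)] -> total=11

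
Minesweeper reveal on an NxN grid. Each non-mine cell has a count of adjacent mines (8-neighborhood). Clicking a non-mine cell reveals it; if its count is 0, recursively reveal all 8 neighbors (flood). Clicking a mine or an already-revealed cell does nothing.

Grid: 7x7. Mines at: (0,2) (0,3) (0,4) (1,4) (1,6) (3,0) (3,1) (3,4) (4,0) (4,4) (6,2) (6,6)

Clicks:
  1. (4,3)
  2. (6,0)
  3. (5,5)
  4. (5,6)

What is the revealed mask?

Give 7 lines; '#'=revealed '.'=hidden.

Answer: .......
.......
.......
.......
...#...
##...##
##.....

Derivation:
Click 1 (4,3) count=2: revealed 1 new [(4,3)] -> total=1
Click 2 (6,0) count=0: revealed 4 new [(5,0) (5,1) (6,0) (6,1)] -> total=5
Click 3 (5,5) count=2: revealed 1 new [(5,5)] -> total=6
Click 4 (5,6) count=1: revealed 1 new [(5,6)] -> total=7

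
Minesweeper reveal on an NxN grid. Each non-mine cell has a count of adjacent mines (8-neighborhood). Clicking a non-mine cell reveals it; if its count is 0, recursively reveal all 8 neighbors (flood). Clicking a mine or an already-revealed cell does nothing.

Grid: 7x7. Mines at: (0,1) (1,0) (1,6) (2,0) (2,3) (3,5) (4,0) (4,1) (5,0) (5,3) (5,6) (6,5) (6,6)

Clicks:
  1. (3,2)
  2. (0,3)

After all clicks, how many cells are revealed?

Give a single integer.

Click 1 (3,2) count=2: revealed 1 new [(3,2)] -> total=1
Click 2 (0,3) count=0: revealed 8 new [(0,2) (0,3) (0,4) (0,5) (1,2) (1,3) (1,4) (1,5)] -> total=9

Answer: 9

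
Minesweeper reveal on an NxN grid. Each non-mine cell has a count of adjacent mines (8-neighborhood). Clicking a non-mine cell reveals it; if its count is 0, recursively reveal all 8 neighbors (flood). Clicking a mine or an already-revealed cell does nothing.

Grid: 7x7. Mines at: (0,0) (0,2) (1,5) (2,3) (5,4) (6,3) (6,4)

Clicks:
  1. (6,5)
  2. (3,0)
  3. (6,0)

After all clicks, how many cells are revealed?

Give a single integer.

Click 1 (6,5) count=2: revealed 1 new [(6,5)] -> total=1
Click 2 (3,0) count=0: revealed 21 new [(1,0) (1,1) (1,2) (2,0) (2,1) (2,2) (3,0) (3,1) (3,2) (3,3) (4,0) (4,1) (4,2) (4,3) (5,0) (5,1) (5,2) (5,3) (6,0) (6,1) (6,2)] -> total=22
Click 3 (6,0) count=0: revealed 0 new [(none)] -> total=22

Answer: 22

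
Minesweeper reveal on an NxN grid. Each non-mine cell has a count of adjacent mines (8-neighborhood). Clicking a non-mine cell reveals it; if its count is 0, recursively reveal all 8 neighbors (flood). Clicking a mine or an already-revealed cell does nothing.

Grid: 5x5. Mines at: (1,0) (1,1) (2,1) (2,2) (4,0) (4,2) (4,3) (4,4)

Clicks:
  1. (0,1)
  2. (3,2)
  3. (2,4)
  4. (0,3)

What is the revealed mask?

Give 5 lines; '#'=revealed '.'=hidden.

Answer: .####
..###
...##
..###
.....

Derivation:
Click 1 (0,1) count=2: revealed 1 new [(0,1)] -> total=1
Click 2 (3,2) count=4: revealed 1 new [(3,2)] -> total=2
Click 3 (2,4) count=0: revealed 10 new [(0,2) (0,3) (0,4) (1,2) (1,3) (1,4) (2,3) (2,4) (3,3) (3,4)] -> total=12
Click 4 (0,3) count=0: revealed 0 new [(none)] -> total=12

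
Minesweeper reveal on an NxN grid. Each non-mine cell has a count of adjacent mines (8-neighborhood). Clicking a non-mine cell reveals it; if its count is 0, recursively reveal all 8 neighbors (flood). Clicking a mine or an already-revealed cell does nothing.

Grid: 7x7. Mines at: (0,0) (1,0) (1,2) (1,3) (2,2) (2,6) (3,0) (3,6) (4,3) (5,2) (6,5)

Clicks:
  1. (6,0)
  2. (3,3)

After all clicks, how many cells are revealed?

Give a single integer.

Answer: 7

Derivation:
Click 1 (6,0) count=0: revealed 6 new [(4,0) (4,1) (5,0) (5,1) (6,0) (6,1)] -> total=6
Click 2 (3,3) count=2: revealed 1 new [(3,3)] -> total=7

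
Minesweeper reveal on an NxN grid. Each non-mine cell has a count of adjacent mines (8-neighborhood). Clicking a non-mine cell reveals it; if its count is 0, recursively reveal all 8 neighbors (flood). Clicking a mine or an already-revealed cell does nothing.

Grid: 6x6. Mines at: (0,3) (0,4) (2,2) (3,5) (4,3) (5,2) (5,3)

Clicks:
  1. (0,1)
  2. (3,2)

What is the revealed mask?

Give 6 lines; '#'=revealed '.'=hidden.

Answer: ###...
###...
##....
###...
##....
##....

Derivation:
Click 1 (0,1) count=0: revealed 14 new [(0,0) (0,1) (0,2) (1,0) (1,1) (1,2) (2,0) (2,1) (3,0) (3,1) (4,0) (4,1) (5,0) (5,1)] -> total=14
Click 2 (3,2) count=2: revealed 1 new [(3,2)] -> total=15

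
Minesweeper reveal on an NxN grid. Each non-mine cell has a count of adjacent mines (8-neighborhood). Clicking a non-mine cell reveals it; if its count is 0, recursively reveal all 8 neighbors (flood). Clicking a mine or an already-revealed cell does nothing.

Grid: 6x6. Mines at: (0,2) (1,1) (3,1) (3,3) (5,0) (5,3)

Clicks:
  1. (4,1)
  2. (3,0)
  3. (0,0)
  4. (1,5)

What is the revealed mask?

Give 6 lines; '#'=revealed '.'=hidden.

Click 1 (4,1) count=2: revealed 1 new [(4,1)] -> total=1
Click 2 (3,0) count=1: revealed 1 new [(3,0)] -> total=2
Click 3 (0,0) count=1: revealed 1 new [(0,0)] -> total=3
Click 4 (1,5) count=0: revealed 15 new [(0,3) (0,4) (0,5) (1,3) (1,4) (1,5) (2,3) (2,4) (2,5) (3,4) (3,5) (4,4) (4,5) (5,4) (5,5)] -> total=18

Answer: #..###
...###
...###
#...##
.#..##
....##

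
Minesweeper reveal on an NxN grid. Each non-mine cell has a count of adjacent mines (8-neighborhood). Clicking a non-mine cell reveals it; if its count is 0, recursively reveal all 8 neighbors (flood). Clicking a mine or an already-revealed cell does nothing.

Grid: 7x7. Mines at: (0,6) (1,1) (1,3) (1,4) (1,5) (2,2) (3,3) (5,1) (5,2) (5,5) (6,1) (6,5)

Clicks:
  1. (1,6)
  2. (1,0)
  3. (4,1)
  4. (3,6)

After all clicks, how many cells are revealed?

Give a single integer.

Click 1 (1,6) count=2: revealed 1 new [(1,6)] -> total=1
Click 2 (1,0) count=1: revealed 1 new [(1,0)] -> total=2
Click 3 (4,1) count=2: revealed 1 new [(4,1)] -> total=3
Click 4 (3,6) count=0: revealed 9 new [(2,4) (2,5) (2,6) (3,4) (3,5) (3,6) (4,4) (4,5) (4,6)] -> total=12

Answer: 12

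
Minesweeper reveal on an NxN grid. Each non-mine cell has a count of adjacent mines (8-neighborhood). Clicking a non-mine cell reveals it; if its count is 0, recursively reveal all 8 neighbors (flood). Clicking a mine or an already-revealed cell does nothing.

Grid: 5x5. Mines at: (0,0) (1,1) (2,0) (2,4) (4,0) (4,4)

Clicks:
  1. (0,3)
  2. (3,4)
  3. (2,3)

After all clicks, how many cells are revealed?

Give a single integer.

Answer: 8

Derivation:
Click 1 (0,3) count=0: revealed 6 new [(0,2) (0,3) (0,4) (1,2) (1,3) (1,4)] -> total=6
Click 2 (3,4) count=2: revealed 1 new [(3,4)] -> total=7
Click 3 (2,3) count=1: revealed 1 new [(2,3)] -> total=8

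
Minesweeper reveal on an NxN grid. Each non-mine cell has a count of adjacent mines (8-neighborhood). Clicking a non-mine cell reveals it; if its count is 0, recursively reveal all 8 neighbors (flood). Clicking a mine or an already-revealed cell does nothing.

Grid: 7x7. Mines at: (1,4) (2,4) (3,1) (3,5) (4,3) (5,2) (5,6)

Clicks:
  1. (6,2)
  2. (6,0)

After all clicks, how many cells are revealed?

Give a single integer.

Click 1 (6,2) count=1: revealed 1 new [(6,2)] -> total=1
Click 2 (6,0) count=0: revealed 6 new [(4,0) (4,1) (5,0) (5,1) (6,0) (6,1)] -> total=7

Answer: 7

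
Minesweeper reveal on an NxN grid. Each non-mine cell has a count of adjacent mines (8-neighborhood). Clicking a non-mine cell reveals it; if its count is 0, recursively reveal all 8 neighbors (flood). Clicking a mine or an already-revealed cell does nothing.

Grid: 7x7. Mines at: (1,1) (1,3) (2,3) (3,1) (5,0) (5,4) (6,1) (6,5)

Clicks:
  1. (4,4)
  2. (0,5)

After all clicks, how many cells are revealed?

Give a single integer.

Click 1 (4,4) count=1: revealed 1 new [(4,4)] -> total=1
Click 2 (0,5) count=0: revealed 16 new [(0,4) (0,5) (0,6) (1,4) (1,5) (1,6) (2,4) (2,5) (2,6) (3,4) (3,5) (3,6) (4,5) (4,6) (5,5) (5,6)] -> total=17

Answer: 17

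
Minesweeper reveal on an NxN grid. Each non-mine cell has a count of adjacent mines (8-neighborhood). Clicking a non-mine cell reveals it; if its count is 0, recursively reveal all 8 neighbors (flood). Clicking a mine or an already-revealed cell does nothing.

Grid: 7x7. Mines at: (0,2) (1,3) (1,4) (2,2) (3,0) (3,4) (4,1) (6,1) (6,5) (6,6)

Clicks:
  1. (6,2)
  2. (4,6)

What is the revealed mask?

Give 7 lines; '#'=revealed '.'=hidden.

Answer: .....##
.....##
.....##
.....##
.....##
.....##
..#....

Derivation:
Click 1 (6,2) count=1: revealed 1 new [(6,2)] -> total=1
Click 2 (4,6) count=0: revealed 12 new [(0,5) (0,6) (1,5) (1,6) (2,5) (2,6) (3,5) (3,6) (4,5) (4,6) (5,5) (5,6)] -> total=13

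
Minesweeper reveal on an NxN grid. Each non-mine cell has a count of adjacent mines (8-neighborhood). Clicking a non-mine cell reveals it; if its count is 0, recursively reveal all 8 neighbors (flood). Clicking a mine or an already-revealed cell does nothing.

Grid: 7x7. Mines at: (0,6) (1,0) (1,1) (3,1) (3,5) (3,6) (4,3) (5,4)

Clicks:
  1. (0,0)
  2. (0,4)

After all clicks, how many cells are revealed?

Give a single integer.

Answer: 16

Derivation:
Click 1 (0,0) count=2: revealed 1 new [(0,0)] -> total=1
Click 2 (0,4) count=0: revealed 15 new [(0,2) (0,3) (0,4) (0,5) (1,2) (1,3) (1,4) (1,5) (2,2) (2,3) (2,4) (2,5) (3,2) (3,3) (3,4)] -> total=16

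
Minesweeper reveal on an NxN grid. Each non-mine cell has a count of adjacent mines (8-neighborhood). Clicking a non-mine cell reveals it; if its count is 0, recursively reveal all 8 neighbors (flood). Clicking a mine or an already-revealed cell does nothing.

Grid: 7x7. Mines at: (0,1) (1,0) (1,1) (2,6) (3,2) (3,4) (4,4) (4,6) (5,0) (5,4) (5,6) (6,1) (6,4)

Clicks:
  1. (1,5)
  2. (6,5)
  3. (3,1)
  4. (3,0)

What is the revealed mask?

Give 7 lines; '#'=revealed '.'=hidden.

Answer: .......
.....#.
##.....
##.....
##.....
.......
.....#.

Derivation:
Click 1 (1,5) count=1: revealed 1 new [(1,5)] -> total=1
Click 2 (6,5) count=3: revealed 1 new [(6,5)] -> total=2
Click 3 (3,1) count=1: revealed 1 new [(3,1)] -> total=3
Click 4 (3,0) count=0: revealed 5 new [(2,0) (2,1) (3,0) (4,0) (4,1)] -> total=8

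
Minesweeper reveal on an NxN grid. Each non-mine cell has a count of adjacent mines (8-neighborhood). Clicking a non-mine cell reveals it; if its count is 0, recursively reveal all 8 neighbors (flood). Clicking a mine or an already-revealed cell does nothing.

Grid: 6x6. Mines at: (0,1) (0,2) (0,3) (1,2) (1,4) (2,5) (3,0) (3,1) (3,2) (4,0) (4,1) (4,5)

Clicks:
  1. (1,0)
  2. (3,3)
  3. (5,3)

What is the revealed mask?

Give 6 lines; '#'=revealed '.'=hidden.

Answer: ......
#.....
......
...#..
..###.
..###.

Derivation:
Click 1 (1,0) count=1: revealed 1 new [(1,0)] -> total=1
Click 2 (3,3) count=1: revealed 1 new [(3,3)] -> total=2
Click 3 (5,3) count=0: revealed 6 new [(4,2) (4,3) (4,4) (5,2) (5,3) (5,4)] -> total=8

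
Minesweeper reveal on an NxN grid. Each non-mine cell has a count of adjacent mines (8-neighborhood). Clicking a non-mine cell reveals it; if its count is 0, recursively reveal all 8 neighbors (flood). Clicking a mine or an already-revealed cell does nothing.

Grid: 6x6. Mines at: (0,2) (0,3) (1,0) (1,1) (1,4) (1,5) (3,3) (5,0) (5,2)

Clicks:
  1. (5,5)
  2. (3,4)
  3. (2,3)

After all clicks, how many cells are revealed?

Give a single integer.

Click 1 (5,5) count=0: revealed 10 new [(2,4) (2,5) (3,4) (3,5) (4,3) (4,4) (4,5) (5,3) (5,4) (5,5)] -> total=10
Click 2 (3,4) count=1: revealed 0 new [(none)] -> total=10
Click 3 (2,3) count=2: revealed 1 new [(2,3)] -> total=11

Answer: 11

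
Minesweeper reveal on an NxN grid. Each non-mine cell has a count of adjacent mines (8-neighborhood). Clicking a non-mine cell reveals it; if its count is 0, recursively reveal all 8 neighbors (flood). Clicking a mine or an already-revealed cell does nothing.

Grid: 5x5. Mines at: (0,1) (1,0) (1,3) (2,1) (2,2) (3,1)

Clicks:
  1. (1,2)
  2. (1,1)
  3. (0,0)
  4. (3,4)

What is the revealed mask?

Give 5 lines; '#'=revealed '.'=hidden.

Answer: #....
.##..
...##
..###
..###

Derivation:
Click 1 (1,2) count=4: revealed 1 new [(1,2)] -> total=1
Click 2 (1,1) count=4: revealed 1 new [(1,1)] -> total=2
Click 3 (0,0) count=2: revealed 1 new [(0,0)] -> total=3
Click 4 (3,4) count=0: revealed 8 new [(2,3) (2,4) (3,2) (3,3) (3,4) (4,2) (4,3) (4,4)] -> total=11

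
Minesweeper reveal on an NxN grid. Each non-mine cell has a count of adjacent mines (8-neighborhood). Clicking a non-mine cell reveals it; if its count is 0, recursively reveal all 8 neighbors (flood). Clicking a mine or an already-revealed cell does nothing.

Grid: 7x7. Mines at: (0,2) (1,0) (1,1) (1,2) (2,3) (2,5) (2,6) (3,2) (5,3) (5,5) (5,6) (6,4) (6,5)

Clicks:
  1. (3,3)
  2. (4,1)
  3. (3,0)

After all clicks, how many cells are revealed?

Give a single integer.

Click 1 (3,3) count=2: revealed 1 new [(3,3)] -> total=1
Click 2 (4,1) count=1: revealed 1 new [(4,1)] -> total=2
Click 3 (3,0) count=0: revealed 12 new [(2,0) (2,1) (3,0) (3,1) (4,0) (4,2) (5,0) (5,1) (5,2) (6,0) (6,1) (6,2)] -> total=14

Answer: 14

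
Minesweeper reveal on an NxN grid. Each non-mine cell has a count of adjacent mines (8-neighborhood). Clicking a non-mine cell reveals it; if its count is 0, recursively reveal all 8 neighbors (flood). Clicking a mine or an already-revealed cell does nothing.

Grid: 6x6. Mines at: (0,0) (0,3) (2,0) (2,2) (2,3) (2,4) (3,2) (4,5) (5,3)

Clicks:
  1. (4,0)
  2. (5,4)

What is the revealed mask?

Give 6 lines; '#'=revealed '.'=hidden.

Click 1 (4,0) count=0: revealed 8 new [(3,0) (3,1) (4,0) (4,1) (4,2) (5,0) (5,1) (5,2)] -> total=8
Click 2 (5,4) count=2: revealed 1 new [(5,4)] -> total=9

Answer: ......
......
......
##....
###...
###.#.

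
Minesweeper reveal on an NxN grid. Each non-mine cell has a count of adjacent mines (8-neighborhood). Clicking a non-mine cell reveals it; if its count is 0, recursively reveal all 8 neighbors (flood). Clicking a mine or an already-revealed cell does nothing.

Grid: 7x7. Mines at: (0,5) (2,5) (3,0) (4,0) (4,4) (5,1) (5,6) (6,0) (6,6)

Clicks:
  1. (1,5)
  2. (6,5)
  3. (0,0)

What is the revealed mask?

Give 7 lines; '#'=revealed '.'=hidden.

Answer: #####..
######.
#####..
.####..
.###...
.......
.....#.

Derivation:
Click 1 (1,5) count=2: revealed 1 new [(1,5)] -> total=1
Click 2 (6,5) count=2: revealed 1 new [(6,5)] -> total=2
Click 3 (0,0) count=0: revealed 22 new [(0,0) (0,1) (0,2) (0,3) (0,4) (1,0) (1,1) (1,2) (1,3) (1,4) (2,0) (2,1) (2,2) (2,3) (2,4) (3,1) (3,2) (3,3) (3,4) (4,1) (4,2) (4,3)] -> total=24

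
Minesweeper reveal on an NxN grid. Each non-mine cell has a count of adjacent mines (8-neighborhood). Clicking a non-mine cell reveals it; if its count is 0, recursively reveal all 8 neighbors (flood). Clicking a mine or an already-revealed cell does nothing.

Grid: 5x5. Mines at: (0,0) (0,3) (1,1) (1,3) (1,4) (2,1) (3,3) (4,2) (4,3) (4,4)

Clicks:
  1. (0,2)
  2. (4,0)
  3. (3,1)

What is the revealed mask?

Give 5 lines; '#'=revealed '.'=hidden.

Answer: ..#..
.....
.....
##...
##...

Derivation:
Click 1 (0,2) count=3: revealed 1 new [(0,2)] -> total=1
Click 2 (4,0) count=0: revealed 4 new [(3,0) (3,1) (4,0) (4,1)] -> total=5
Click 3 (3,1) count=2: revealed 0 new [(none)] -> total=5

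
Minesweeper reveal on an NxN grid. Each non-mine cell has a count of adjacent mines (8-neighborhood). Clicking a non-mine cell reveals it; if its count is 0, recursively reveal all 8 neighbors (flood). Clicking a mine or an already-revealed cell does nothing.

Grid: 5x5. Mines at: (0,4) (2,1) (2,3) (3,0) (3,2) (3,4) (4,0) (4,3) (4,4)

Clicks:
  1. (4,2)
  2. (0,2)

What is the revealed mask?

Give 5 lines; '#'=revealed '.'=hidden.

Answer: ####.
####.
.....
.....
..#..

Derivation:
Click 1 (4,2) count=2: revealed 1 new [(4,2)] -> total=1
Click 2 (0,2) count=0: revealed 8 new [(0,0) (0,1) (0,2) (0,3) (1,0) (1,1) (1,2) (1,3)] -> total=9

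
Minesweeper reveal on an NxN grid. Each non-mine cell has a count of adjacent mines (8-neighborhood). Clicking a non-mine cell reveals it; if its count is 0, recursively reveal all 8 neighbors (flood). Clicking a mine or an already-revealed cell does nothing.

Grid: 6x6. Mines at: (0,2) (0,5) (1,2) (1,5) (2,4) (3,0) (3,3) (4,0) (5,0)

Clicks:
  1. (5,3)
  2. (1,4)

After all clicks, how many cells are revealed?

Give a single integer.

Click 1 (5,3) count=0: revealed 12 new [(3,4) (3,5) (4,1) (4,2) (4,3) (4,4) (4,5) (5,1) (5,2) (5,3) (5,4) (5,5)] -> total=12
Click 2 (1,4) count=3: revealed 1 new [(1,4)] -> total=13

Answer: 13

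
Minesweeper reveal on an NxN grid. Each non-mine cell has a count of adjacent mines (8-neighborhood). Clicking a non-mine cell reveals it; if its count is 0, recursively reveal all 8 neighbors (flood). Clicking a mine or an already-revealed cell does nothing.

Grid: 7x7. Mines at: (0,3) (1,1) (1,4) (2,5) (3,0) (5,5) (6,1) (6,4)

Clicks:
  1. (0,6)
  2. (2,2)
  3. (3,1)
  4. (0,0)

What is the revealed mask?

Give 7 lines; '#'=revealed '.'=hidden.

Click 1 (0,6) count=0: revealed 4 new [(0,5) (0,6) (1,5) (1,6)] -> total=4
Click 2 (2,2) count=1: revealed 1 new [(2,2)] -> total=5
Click 3 (3,1) count=1: revealed 1 new [(3,1)] -> total=6
Click 4 (0,0) count=1: revealed 1 new [(0,0)] -> total=7

Answer: #....##
.....##
..#....
.#.....
.......
.......
.......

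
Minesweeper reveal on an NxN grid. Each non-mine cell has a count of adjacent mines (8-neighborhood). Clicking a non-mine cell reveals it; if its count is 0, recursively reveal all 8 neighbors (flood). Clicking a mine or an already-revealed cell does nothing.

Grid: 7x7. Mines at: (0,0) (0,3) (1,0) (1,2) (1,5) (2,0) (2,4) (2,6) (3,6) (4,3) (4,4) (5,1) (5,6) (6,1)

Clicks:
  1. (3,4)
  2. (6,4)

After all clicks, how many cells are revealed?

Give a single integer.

Click 1 (3,4) count=3: revealed 1 new [(3,4)] -> total=1
Click 2 (6,4) count=0: revealed 8 new [(5,2) (5,3) (5,4) (5,5) (6,2) (6,3) (6,4) (6,5)] -> total=9

Answer: 9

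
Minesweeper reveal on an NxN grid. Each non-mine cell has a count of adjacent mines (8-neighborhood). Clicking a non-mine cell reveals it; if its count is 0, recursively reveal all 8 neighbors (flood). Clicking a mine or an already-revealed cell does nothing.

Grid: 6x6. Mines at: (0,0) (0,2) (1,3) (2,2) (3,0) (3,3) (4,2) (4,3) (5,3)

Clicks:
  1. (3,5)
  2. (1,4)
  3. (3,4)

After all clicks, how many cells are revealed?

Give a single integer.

Answer: 12

Derivation:
Click 1 (3,5) count=0: revealed 12 new [(0,4) (0,5) (1,4) (1,5) (2,4) (2,5) (3,4) (3,5) (4,4) (4,5) (5,4) (5,5)] -> total=12
Click 2 (1,4) count=1: revealed 0 new [(none)] -> total=12
Click 3 (3,4) count=2: revealed 0 new [(none)] -> total=12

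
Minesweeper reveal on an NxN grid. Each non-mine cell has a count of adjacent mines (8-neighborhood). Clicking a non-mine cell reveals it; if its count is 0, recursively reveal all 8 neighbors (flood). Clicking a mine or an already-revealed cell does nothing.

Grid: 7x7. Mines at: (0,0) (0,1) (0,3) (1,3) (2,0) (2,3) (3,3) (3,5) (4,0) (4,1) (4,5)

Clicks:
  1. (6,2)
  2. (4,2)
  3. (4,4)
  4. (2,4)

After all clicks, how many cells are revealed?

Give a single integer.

Click 1 (6,2) count=0: revealed 17 new [(4,2) (4,3) (4,4) (5,0) (5,1) (5,2) (5,3) (5,4) (5,5) (5,6) (6,0) (6,1) (6,2) (6,3) (6,4) (6,5) (6,6)] -> total=17
Click 2 (4,2) count=2: revealed 0 new [(none)] -> total=17
Click 3 (4,4) count=3: revealed 0 new [(none)] -> total=17
Click 4 (2,4) count=4: revealed 1 new [(2,4)] -> total=18

Answer: 18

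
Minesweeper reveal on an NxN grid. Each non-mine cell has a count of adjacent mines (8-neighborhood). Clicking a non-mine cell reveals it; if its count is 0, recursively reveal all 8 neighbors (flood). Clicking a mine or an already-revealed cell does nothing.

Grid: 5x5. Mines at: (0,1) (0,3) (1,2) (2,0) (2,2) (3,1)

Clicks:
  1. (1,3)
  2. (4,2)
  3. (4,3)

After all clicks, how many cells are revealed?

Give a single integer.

Click 1 (1,3) count=3: revealed 1 new [(1,3)] -> total=1
Click 2 (4,2) count=1: revealed 1 new [(4,2)] -> total=2
Click 3 (4,3) count=0: revealed 8 new [(1,4) (2,3) (2,4) (3,2) (3,3) (3,4) (4,3) (4,4)] -> total=10

Answer: 10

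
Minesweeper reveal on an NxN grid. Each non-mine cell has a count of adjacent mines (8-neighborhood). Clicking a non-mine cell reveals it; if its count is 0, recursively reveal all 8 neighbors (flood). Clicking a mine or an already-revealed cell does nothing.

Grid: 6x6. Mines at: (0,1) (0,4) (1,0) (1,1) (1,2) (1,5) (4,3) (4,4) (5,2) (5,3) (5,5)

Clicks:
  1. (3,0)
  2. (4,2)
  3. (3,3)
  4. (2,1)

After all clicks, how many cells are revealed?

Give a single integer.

Click 1 (3,0) count=0: revealed 11 new [(2,0) (2,1) (2,2) (3,0) (3,1) (3,2) (4,0) (4,1) (4,2) (5,0) (5,1)] -> total=11
Click 2 (4,2) count=3: revealed 0 new [(none)] -> total=11
Click 3 (3,3) count=2: revealed 1 new [(3,3)] -> total=12
Click 4 (2,1) count=3: revealed 0 new [(none)] -> total=12

Answer: 12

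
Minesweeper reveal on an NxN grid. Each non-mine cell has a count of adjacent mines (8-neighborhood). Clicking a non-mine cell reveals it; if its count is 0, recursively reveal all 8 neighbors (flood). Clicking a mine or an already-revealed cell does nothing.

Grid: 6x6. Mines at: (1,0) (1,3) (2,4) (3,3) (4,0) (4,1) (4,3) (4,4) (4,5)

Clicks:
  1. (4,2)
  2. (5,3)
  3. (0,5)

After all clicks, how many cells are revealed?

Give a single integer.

Click 1 (4,2) count=3: revealed 1 new [(4,2)] -> total=1
Click 2 (5,3) count=2: revealed 1 new [(5,3)] -> total=2
Click 3 (0,5) count=0: revealed 4 new [(0,4) (0,5) (1,4) (1,5)] -> total=6

Answer: 6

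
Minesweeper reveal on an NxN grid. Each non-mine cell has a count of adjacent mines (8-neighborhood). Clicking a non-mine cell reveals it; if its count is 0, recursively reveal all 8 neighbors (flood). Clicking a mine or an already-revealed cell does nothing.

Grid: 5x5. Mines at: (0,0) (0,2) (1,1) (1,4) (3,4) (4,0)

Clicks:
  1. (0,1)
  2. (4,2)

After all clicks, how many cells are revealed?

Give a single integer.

Answer: 10

Derivation:
Click 1 (0,1) count=3: revealed 1 new [(0,1)] -> total=1
Click 2 (4,2) count=0: revealed 9 new [(2,1) (2,2) (2,3) (3,1) (3,2) (3,3) (4,1) (4,2) (4,3)] -> total=10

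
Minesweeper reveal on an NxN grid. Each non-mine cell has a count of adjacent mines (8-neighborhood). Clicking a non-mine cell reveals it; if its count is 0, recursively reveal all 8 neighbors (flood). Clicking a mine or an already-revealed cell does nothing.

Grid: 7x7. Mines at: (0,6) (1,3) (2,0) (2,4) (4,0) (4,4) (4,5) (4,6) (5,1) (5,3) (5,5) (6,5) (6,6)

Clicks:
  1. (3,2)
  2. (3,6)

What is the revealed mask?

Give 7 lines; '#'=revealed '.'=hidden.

Answer: .......
.......
.###...
.###..#
.###...
.......
.......

Derivation:
Click 1 (3,2) count=0: revealed 9 new [(2,1) (2,2) (2,3) (3,1) (3,2) (3,3) (4,1) (4,2) (4,3)] -> total=9
Click 2 (3,6) count=2: revealed 1 new [(3,6)] -> total=10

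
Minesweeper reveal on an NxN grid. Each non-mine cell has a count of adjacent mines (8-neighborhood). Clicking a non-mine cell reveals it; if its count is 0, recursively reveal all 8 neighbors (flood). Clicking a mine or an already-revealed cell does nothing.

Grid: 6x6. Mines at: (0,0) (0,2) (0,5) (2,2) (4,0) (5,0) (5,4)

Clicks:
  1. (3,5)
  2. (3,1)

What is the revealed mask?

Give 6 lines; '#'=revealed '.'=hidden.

Answer: ......
...###
...###
.#.###
...###
......

Derivation:
Click 1 (3,5) count=0: revealed 12 new [(1,3) (1,4) (1,5) (2,3) (2,4) (2,5) (3,3) (3,4) (3,5) (4,3) (4,4) (4,5)] -> total=12
Click 2 (3,1) count=2: revealed 1 new [(3,1)] -> total=13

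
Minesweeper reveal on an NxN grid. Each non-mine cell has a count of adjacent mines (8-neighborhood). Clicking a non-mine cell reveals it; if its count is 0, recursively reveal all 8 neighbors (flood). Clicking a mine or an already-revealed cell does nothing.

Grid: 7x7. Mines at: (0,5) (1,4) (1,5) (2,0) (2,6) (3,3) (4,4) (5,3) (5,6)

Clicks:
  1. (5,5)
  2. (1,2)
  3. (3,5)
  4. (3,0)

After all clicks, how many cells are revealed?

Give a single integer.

Answer: 14

Derivation:
Click 1 (5,5) count=2: revealed 1 new [(5,5)] -> total=1
Click 2 (1,2) count=0: revealed 11 new [(0,0) (0,1) (0,2) (0,3) (1,0) (1,1) (1,2) (1,3) (2,1) (2,2) (2,3)] -> total=12
Click 3 (3,5) count=2: revealed 1 new [(3,5)] -> total=13
Click 4 (3,0) count=1: revealed 1 new [(3,0)] -> total=14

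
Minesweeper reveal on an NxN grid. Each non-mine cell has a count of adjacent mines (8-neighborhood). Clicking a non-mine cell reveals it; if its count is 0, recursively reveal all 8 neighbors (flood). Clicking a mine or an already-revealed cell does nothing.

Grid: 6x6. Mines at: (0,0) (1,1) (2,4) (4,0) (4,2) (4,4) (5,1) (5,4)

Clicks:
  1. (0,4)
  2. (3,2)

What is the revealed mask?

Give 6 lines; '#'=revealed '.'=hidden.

Answer: ..####
..####
......
..#...
......
......

Derivation:
Click 1 (0,4) count=0: revealed 8 new [(0,2) (0,3) (0,4) (0,5) (1,2) (1,3) (1,4) (1,5)] -> total=8
Click 2 (3,2) count=1: revealed 1 new [(3,2)] -> total=9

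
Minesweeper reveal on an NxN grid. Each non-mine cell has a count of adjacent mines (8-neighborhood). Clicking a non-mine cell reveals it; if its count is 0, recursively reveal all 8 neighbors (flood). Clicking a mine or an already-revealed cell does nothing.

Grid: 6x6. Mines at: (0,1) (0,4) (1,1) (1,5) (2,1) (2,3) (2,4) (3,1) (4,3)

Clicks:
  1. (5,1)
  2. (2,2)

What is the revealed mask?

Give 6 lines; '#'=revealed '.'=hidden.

Click 1 (5,1) count=0: revealed 6 new [(4,0) (4,1) (4,2) (5,0) (5,1) (5,2)] -> total=6
Click 2 (2,2) count=4: revealed 1 new [(2,2)] -> total=7

Answer: ......
......
..#...
......
###...
###...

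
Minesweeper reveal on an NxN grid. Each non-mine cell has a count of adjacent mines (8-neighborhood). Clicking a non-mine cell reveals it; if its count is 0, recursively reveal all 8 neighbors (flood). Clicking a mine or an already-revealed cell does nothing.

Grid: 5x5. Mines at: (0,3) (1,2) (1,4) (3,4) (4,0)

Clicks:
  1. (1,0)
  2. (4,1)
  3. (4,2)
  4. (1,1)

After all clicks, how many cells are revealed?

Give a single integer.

Click 1 (1,0) count=0: revealed 8 new [(0,0) (0,1) (1,0) (1,1) (2,0) (2,1) (3,0) (3,1)] -> total=8
Click 2 (4,1) count=1: revealed 1 new [(4,1)] -> total=9
Click 3 (4,2) count=0: revealed 6 new [(2,2) (2,3) (3,2) (3,3) (4,2) (4,3)] -> total=15
Click 4 (1,1) count=1: revealed 0 new [(none)] -> total=15

Answer: 15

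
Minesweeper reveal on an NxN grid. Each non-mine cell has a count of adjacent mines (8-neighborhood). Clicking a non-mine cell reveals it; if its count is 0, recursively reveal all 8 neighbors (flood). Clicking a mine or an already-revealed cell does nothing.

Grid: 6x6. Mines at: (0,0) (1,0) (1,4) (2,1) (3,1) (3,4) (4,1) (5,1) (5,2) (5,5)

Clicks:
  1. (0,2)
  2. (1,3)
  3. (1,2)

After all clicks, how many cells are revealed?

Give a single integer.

Click 1 (0,2) count=0: revealed 6 new [(0,1) (0,2) (0,3) (1,1) (1,2) (1,3)] -> total=6
Click 2 (1,3) count=1: revealed 0 new [(none)] -> total=6
Click 3 (1,2) count=1: revealed 0 new [(none)] -> total=6

Answer: 6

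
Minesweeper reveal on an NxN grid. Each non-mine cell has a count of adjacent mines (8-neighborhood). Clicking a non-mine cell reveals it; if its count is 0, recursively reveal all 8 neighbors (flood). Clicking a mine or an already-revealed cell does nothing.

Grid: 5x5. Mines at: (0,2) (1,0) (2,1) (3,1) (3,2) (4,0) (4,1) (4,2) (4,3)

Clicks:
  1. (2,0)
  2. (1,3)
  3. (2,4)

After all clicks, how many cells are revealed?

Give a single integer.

Click 1 (2,0) count=3: revealed 1 new [(2,0)] -> total=1
Click 2 (1,3) count=1: revealed 1 new [(1,3)] -> total=2
Click 3 (2,4) count=0: revealed 7 new [(0,3) (0,4) (1,4) (2,3) (2,4) (3,3) (3,4)] -> total=9

Answer: 9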